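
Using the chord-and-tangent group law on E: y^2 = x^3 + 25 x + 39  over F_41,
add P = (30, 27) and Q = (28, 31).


P != Q, so use the chord formula.
s = (y2 - y1) / (x2 - x1) = (4) / (39) mod 41 = 39
x3 = s^2 - x1 - x2 mod 41 = 39^2 - 30 - 28 = 28
y3 = s (x1 - x3) - y1 mod 41 = 39 * (30 - 28) - 27 = 10

P + Q = (28, 10)


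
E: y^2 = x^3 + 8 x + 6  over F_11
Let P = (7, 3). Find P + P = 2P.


Doubling: s = (3 x1^2 + a) / (2 y1)
s = (3*7^2 + 8) / (2*3) mod 11 = 2
x3 = s^2 - 2 x1 mod 11 = 2^2 - 2*7 = 1
y3 = s (x1 - x3) - y1 mod 11 = 2 * (7 - 1) - 3 = 9

2P = (1, 9)


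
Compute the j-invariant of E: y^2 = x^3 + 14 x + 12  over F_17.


Delta = -16(4 a^3 + 27 b^2) mod 17 = 6
-1728 * (4 a)^3 = -1728 * (4*14)^3 mod 17 = 2
j = 2 * 6^(-1) mod 17 = 6

j = 6 (mod 17)


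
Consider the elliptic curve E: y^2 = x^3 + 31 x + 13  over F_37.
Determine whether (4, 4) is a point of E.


Check whether y^2 = x^3 + 31 x + 13 (mod 37) for (x, y) = (4, 4).
LHS: y^2 = 4^2 mod 37 = 16
RHS: x^3 + 31 x + 13 = 4^3 + 31*4 + 13 mod 37 = 16
LHS = RHS

Yes, on the curve


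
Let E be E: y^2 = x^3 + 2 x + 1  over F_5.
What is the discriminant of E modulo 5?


4 a^3 + 27 b^2 = 4*2^3 + 27*1^2 = 32 + 27 = 59
Delta = -16 * (59) = -944
Delta mod 5 = 1

Delta = 1 (mod 5)


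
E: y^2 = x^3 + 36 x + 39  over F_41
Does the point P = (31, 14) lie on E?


Check whether y^2 = x^3 + 36 x + 39 (mod 41) for (x, y) = (31, 14).
LHS: y^2 = 14^2 mod 41 = 32
RHS: x^3 + 36 x + 39 = 31^3 + 36*31 + 39 mod 41 = 32
LHS = RHS

Yes, on the curve


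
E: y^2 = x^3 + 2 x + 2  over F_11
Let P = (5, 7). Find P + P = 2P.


Doubling: s = (3 x1^2 + a) / (2 y1)
s = (3*5^2 + 2) / (2*7) mod 11 = 0
x3 = s^2 - 2 x1 mod 11 = 0^2 - 2*5 = 1
y3 = s (x1 - x3) - y1 mod 11 = 0 * (5 - 1) - 7 = 4

2P = (1, 4)


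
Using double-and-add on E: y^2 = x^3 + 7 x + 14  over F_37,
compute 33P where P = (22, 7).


k = 33 = 100001_2 (binary, LSB first: 100001)
Double-and-add from P = (22, 7):
  bit 0 = 1: acc = O + (22, 7) = (22, 7)
  bit 1 = 0: acc unchanged = (22, 7)
  bit 2 = 0: acc unchanged = (22, 7)
  bit 3 = 0: acc unchanged = (22, 7)
  bit 4 = 0: acc unchanged = (22, 7)
  bit 5 = 1: acc = (22, 7) + (28, 6) = (23, 24)

33P = (23, 24)


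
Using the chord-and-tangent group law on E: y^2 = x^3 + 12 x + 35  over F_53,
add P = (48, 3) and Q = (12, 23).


P != Q, so use the chord formula.
s = (y2 - y1) / (x2 - x1) = (20) / (17) mod 53 = 23
x3 = s^2 - x1 - x2 mod 53 = 23^2 - 48 - 12 = 45
y3 = s (x1 - x3) - y1 mod 53 = 23 * (48 - 45) - 3 = 13

P + Q = (45, 13)


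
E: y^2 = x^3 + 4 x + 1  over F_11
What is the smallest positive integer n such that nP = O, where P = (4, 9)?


Compute successive multiples of P until we hit O:
  1P = (4, 9)
  2P = (7, 8)
  3P = (5, 6)
  4P = (0, 1)
  5P = (0, 10)
  6P = (5, 5)
  7P = (7, 3)
  8P = (4, 2)
  ... (continuing to 9P)
  9P = O

ord(P) = 9


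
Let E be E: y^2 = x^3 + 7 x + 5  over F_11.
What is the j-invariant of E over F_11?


Delta = -16(4 a^3 + 27 b^2) mod 11 = 6
-1728 * (4 a)^3 = -1728 * (4*7)^3 mod 11 = 4
j = 4 * 6^(-1) mod 11 = 8

j = 8 (mod 11)


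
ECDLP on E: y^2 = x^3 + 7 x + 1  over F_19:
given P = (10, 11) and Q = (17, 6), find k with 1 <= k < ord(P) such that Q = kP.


Enumerate multiples of P until we hit Q = (17, 6):
  1P = (10, 11)
  2P = (0, 18)
  3P = (15, 2)
  4P = (17, 13)
  5P = (1, 16)
  6P = (13, 16)
  7P = (3, 7)
  8P = (4, 6)
  9P = (2, 2)
  10P = (5, 16)
  11P = (5, 3)
  12P = (2, 17)
  13P = (4, 13)
  14P = (3, 12)
  15P = (13, 3)
  16P = (1, 3)
  17P = (17, 6)
Match found at i = 17.

k = 17


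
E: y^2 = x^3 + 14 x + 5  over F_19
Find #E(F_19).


For each x in F_19, count y with y^2 = x^3 + 14 x + 5 mod 19:
  x = 0: RHS = 5, y in [9, 10]  -> 2 point(s)
  x = 1: RHS = 1, y in [1, 18]  -> 2 point(s)
  x = 3: RHS = 17, y in [6, 13]  -> 2 point(s)
  x = 4: RHS = 11, y in [7, 12]  -> 2 point(s)
  x = 6: RHS = 1, y in [1, 18]  -> 2 point(s)
  x = 7: RHS = 9, y in [3, 16]  -> 2 point(s)
  x = 9: RHS = 5, y in [9, 10]  -> 2 point(s)
  x = 10: RHS = 5, y in [9, 10]  -> 2 point(s)
  x = 12: RHS = 1, y in [1, 18]  -> 2 point(s)
  x = 13: RHS = 9, y in [3, 16]  -> 2 point(s)
  x = 14: RHS = 0, y in [0]  -> 1 point(s)
  x = 17: RHS = 7, y in [8, 11]  -> 2 point(s)
  x = 18: RHS = 9, y in [3, 16]  -> 2 point(s)
Affine points: 25. Add the point at infinity: total = 26.

#E(F_19) = 26


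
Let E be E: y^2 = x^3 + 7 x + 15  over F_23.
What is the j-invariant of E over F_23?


Delta = -16(4 a^3 + 27 b^2) mod 23 = 11
-1728 * (4 a)^3 = -1728 * (4*7)^3 mod 23 = 16
j = 16 * 11^(-1) mod 23 = 14

j = 14 (mod 23)


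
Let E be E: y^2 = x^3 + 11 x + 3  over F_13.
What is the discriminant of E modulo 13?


4 a^3 + 27 b^2 = 4*11^3 + 27*3^2 = 5324 + 243 = 5567
Delta = -16 * (5567) = -89072
Delta mod 13 = 4

Delta = 4 (mod 13)


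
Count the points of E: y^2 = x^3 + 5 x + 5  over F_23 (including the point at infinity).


For each x in F_23, count y with y^2 = x^3 + 5 x + 5 mod 23:
  x = 2: RHS = 0, y in [0]  -> 1 point(s)
  x = 3: RHS = 1, y in [1, 22]  -> 2 point(s)
  x = 13: RHS = 13, y in [6, 17]  -> 2 point(s)
  x = 14: RHS = 13, y in [6, 17]  -> 2 point(s)
  x = 16: RHS = 18, y in [8, 15]  -> 2 point(s)
  x = 17: RHS = 12, y in [9, 14]  -> 2 point(s)
  x = 18: RHS = 16, y in [4, 19]  -> 2 point(s)
  x = 19: RHS = 13, y in [6, 17]  -> 2 point(s)
  x = 20: RHS = 9, y in [3, 20]  -> 2 point(s)
Affine points: 17. Add the point at infinity: total = 18.

#E(F_23) = 18


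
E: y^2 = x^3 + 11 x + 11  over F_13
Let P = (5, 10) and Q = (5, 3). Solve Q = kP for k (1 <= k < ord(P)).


Enumerate multiples of P until we hit Q = (5, 3):
  1P = (5, 10)
  2P = (12, 8)
  3P = (12, 5)
  4P = (5, 3)
Match found at i = 4.

k = 4


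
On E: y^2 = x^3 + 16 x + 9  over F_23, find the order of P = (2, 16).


Compute successive multiples of P until we hit O:
  1P = (2, 16)
  2P = (0, 3)
  3P = (0, 20)
  4P = (2, 7)
  5P = O

ord(P) = 5


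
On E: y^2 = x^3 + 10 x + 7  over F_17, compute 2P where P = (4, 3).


Doubling: s = (3 x1^2 + a) / (2 y1)
s = (3*4^2 + 10) / (2*3) mod 17 = 4
x3 = s^2 - 2 x1 mod 17 = 4^2 - 2*4 = 8
y3 = s (x1 - x3) - y1 mod 17 = 4 * (4 - 8) - 3 = 15

2P = (8, 15)


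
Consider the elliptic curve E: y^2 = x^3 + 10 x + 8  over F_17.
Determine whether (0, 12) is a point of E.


Check whether y^2 = x^3 + 10 x + 8 (mod 17) for (x, y) = (0, 12).
LHS: y^2 = 12^2 mod 17 = 8
RHS: x^3 + 10 x + 8 = 0^3 + 10*0 + 8 mod 17 = 8
LHS = RHS

Yes, on the curve


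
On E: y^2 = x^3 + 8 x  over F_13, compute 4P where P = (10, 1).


k = 4 = 100_2 (binary, LSB first: 001)
Double-and-add from P = (10, 1):
  bit 0 = 0: acc unchanged = O
  bit 1 = 0: acc unchanged = O
  bit 2 = 1: acc = O + (10, 1) = (10, 1)

4P = (10, 1)


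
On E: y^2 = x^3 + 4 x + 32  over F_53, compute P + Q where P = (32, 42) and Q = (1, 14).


P != Q, so use the chord formula.
s = (y2 - y1) / (x2 - x1) = (25) / (22) mod 53 = 18
x3 = s^2 - x1 - x2 mod 53 = 18^2 - 32 - 1 = 26
y3 = s (x1 - x3) - y1 mod 53 = 18 * (32 - 26) - 42 = 13

P + Q = (26, 13)


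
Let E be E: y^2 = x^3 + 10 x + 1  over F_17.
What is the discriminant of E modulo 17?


4 a^3 + 27 b^2 = 4*10^3 + 27*1^2 = 4000 + 27 = 4027
Delta = -16 * (4027) = -64432
Delta mod 17 = 15

Delta = 15 (mod 17)


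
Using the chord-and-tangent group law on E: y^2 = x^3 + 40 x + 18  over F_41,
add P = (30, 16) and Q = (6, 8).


P != Q, so use the chord formula.
s = (y2 - y1) / (x2 - x1) = (33) / (17) mod 41 = 14
x3 = s^2 - x1 - x2 mod 41 = 14^2 - 30 - 6 = 37
y3 = s (x1 - x3) - y1 mod 41 = 14 * (30 - 37) - 16 = 9

P + Q = (37, 9)


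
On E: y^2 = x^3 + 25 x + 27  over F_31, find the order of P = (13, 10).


Compute successive multiples of P until we hit O:
  1P = (13, 10)
  2P = (7, 7)
  3P = (19, 18)
  4P = (18, 4)
  5P = (25, 23)
  6P = (3, 6)
  7P = (4, 6)
  8P = (23, 20)
  ... (continuing to 38P)
  38P = O

ord(P) = 38


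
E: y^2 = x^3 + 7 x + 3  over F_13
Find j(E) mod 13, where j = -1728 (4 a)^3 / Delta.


Delta = -16(4 a^3 + 27 b^2) mod 13 = 4
-1728 * (4 a)^3 = -1728 * (4*7)^3 mod 13 = 8
j = 8 * 4^(-1) mod 13 = 2

j = 2 (mod 13)


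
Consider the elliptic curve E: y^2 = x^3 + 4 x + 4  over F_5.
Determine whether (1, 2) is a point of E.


Check whether y^2 = x^3 + 4 x + 4 (mod 5) for (x, y) = (1, 2).
LHS: y^2 = 2^2 mod 5 = 4
RHS: x^3 + 4 x + 4 = 1^3 + 4*1 + 4 mod 5 = 4
LHS = RHS

Yes, on the curve


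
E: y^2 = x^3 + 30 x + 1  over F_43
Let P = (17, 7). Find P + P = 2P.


Doubling: s = (3 x1^2 + a) / (2 y1)
s = (3*17^2 + 30) / (2*7) mod 43 = 18
x3 = s^2 - 2 x1 mod 43 = 18^2 - 2*17 = 32
y3 = s (x1 - x3) - y1 mod 43 = 18 * (17 - 32) - 7 = 24

2P = (32, 24)


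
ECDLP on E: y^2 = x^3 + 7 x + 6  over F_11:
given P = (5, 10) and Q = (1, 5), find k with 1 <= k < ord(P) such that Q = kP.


Enumerate multiples of P until we hit Q = (1, 5):
  1P = (5, 10)
  2P = (10, 8)
  3P = (1, 6)
  4P = (6, 0)
  5P = (1, 5)
Match found at i = 5.

k = 5


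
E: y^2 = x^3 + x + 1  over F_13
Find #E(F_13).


For each x in F_13, count y with y^2 = x^3 + 1 x + 1 mod 13:
  x = 0: RHS = 1, y in [1, 12]  -> 2 point(s)
  x = 1: RHS = 3, y in [4, 9]  -> 2 point(s)
  x = 4: RHS = 4, y in [2, 11]  -> 2 point(s)
  x = 5: RHS = 1, y in [1, 12]  -> 2 point(s)
  x = 7: RHS = 0, y in [0]  -> 1 point(s)
  x = 8: RHS = 1, y in [1, 12]  -> 2 point(s)
  x = 10: RHS = 10, y in [6, 7]  -> 2 point(s)
  x = 11: RHS = 4, y in [2, 11]  -> 2 point(s)
  x = 12: RHS = 12, y in [5, 8]  -> 2 point(s)
Affine points: 17. Add the point at infinity: total = 18.

#E(F_13) = 18


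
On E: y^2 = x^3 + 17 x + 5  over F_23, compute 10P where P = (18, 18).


k = 10 = 1010_2 (binary, LSB first: 0101)
Double-and-add from P = (18, 18):
  bit 0 = 0: acc unchanged = O
  bit 1 = 1: acc = O + (10, 5) = (10, 5)
  bit 2 = 0: acc unchanged = (10, 5)
  bit 3 = 1: acc = (10, 5) + (17, 20) = (2, 22)

10P = (2, 22)


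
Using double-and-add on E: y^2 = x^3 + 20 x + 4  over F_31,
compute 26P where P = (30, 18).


k = 26 = 11010_2 (binary, LSB first: 01011)
Double-and-add from P = (30, 18):
  bit 0 = 0: acc unchanged = O
  bit 1 = 1: acc = O + (12, 9) = (12, 9)
  bit 2 = 0: acc unchanged = (12, 9)
  bit 3 = 1: acc = (12, 9) + (23, 13) = (1, 26)
  bit 4 = 1: acc = (1, 26) + (17, 24) = (29, 24)

26P = (29, 24)


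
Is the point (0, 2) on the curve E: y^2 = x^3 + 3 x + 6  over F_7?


Check whether y^2 = x^3 + 3 x + 6 (mod 7) for (x, y) = (0, 2).
LHS: y^2 = 2^2 mod 7 = 4
RHS: x^3 + 3 x + 6 = 0^3 + 3*0 + 6 mod 7 = 6
LHS != RHS

No, not on the curve


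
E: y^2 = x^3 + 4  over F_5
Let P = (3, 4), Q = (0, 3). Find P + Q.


P != Q, so use the chord formula.
s = (y2 - y1) / (x2 - x1) = (4) / (2) mod 5 = 2
x3 = s^2 - x1 - x2 mod 5 = 2^2 - 3 - 0 = 1
y3 = s (x1 - x3) - y1 mod 5 = 2 * (3 - 1) - 4 = 0

P + Q = (1, 0)


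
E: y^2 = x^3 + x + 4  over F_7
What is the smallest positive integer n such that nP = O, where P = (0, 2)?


Compute successive multiples of P until we hit O:
  1P = (0, 2)
  2P = (4, 4)
  3P = (5, 6)
  4P = (6, 3)
  5P = (2, 0)
  6P = (6, 4)
  7P = (5, 1)
  8P = (4, 3)
  ... (continuing to 10P)
  10P = O

ord(P) = 10


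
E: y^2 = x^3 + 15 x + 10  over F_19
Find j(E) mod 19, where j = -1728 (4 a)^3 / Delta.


Delta = -16(4 a^3 + 27 b^2) mod 19 = 17
-1728 * (4 a)^3 = -1728 * (4*15)^3 mod 19 = 8
j = 8 * 17^(-1) mod 19 = 15

j = 15 (mod 19)


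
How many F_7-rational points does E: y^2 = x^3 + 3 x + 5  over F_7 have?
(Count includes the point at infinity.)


For each x in F_7, count y with y^2 = x^3 + 3 x + 5 mod 7:
  x = 1: RHS = 2, y in [3, 4]  -> 2 point(s)
  x = 4: RHS = 4, y in [2, 5]  -> 2 point(s)
  x = 6: RHS = 1, y in [1, 6]  -> 2 point(s)
Affine points: 6. Add the point at infinity: total = 7.

#E(F_7) = 7


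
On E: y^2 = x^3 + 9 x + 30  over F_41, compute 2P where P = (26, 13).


Doubling: s = (3 x1^2 + a) / (2 y1)
s = (3*26^2 + 9) / (2*13) mod 41 = 20
x3 = s^2 - 2 x1 mod 41 = 20^2 - 2*26 = 20
y3 = s (x1 - x3) - y1 mod 41 = 20 * (26 - 20) - 13 = 25

2P = (20, 25)


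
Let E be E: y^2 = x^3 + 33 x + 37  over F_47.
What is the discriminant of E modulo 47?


4 a^3 + 27 b^2 = 4*33^3 + 27*37^2 = 143748 + 36963 = 180711
Delta = -16 * (180711) = -2891376
Delta mod 47 = 17

Delta = 17 (mod 47)


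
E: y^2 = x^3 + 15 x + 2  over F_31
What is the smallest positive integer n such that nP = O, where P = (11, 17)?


Compute successive multiples of P until we hit O:
  1P = (11, 17)
  2P = (13, 10)
  3P = (27, 8)
  4P = (7, 4)
  5P = (10, 25)
  6P = (12, 22)
  7P = (2, 28)
  8P = (26, 22)
  ... (continuing to 35P)
  35P = O

ord(P) = 35


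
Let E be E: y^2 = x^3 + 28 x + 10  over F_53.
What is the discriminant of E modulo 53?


4 a^3 + 27 b^2 = 4*28^3 + 27*10^2 = 87808 + 2700 = 90508
Delta = -16 * (90508) = -1448128
Delta mod 53 = 44

Delta = 44 (mod 53)


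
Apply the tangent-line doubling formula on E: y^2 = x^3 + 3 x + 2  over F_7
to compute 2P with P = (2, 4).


Doubling: s = (3 x1^2 + a) / (2 y1)
s = (3*2^2 + 3) / (2*4) mod 7 = 1
x3 = s^2 - 2 x1 mod 7 = 1^2 - 2*2 = 4
y3 = s (x1 - x3) - y1 mod 7 = 1 * (2 - 4) - 4 = 1

2P = (4, 1)


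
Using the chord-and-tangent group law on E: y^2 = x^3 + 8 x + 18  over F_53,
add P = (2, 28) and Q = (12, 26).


P != Q, so use the chord formula.
s = (y2 - y1) / (x2 - x1) = (51) / (10) mod 53 = 21
x3 = s^2 - x1 - x2 mod 53 = 21^2 - 2 - 12 = 3
y3 = s (x1 - x3) - y1 mod 53 = 21 * (2 - 3) - 28 = 4

P + Q = (3, 4)


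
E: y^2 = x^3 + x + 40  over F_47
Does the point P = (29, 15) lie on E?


Check whether y^2 = x^3 + 1 x + 40 (mod 47) for (x, y) = (29, 15).
LHS: y^2 = 15^2 mod 47 = 37
RHS: x^3 + 1 x + 40 = 29^3 + 1*29 + 40 mod 47 = 18
LHS != RHS

No, not on the curve


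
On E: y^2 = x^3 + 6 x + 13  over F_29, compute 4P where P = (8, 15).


k = 4 = 100_2 (binary, LSB first: 001)
Double-and-add from P = (8, 15):
  bit 0 = 0: acc unchanged = O
  bit 1 = 0: acc unchanged = O
  bit 2 = 1: acc = O + (16, 0) = (16, 0)

4P = (16, 0)


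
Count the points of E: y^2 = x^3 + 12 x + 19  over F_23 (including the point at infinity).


For each x in F_23, count y with y^2 = x^3 + 12 x + 19 mod 23:
  x = 1: RHS = 9, y in [3, 20]  -> 2 point(s)
  x = 3: RHS = 13, y in [6, 17]  -> 2 point(s)
  x = 4: RHS = 16, y in [4, 19]  -> 2 point(s)
  x = 6: RHS = 8, y in [10, 13]  -> 2 point(s)
  x = 7: RHS = 9, y in [3, 20]  -> 2 point(s)
  x = 8: RHS = 6, y in [11, 12]  -> 2 point(s)
  x = 10: RHS = 12, y in [9, 14]  -> 2 point(s)
  x = 13: RHS = 3, y in [7, 16]  -> 2 point(s)
  x = 15: RHS = 9, y in [3, 20]  -> 2 point(s)
  x = 16: RHS = 6, y in [11, 12]  -> 2 point(s)
  x = 18: RHS = 18, y in [8, 15]  -> 2 point(s)
  x = 20: RHS = 2, y in [5, 18]  -> 2 point(s)
  x = 22: RHS = 6, y in [11, 12]  -> 2 point(s)
Affine points: 26. Add the point at infinity: total = 27.

#E(F_23) = 27


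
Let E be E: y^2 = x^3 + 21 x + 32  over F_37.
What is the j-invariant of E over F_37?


Delta = -16(4 a^3 + 27 b^2) mod 37 = 3
-1728 * (4 a)^3 = -1728 * (4*21)^3 mod 37 = 11
j = 11 * 3^(-1) mod 37 = 16

j = 16 (mod 37)


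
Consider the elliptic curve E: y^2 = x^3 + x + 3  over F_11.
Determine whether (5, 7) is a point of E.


Check whether y^2 = x^3 + 1 x + 3 (mod 11) for (x, y) = (5, 7).
LHS: y^2 = 7^2 mod 11 = 5
RHS: x^3 + 1 x + 3 = 5^3 + 1*5 + 3 mod 11 = 1
LHS != RHS

No, not on the curve


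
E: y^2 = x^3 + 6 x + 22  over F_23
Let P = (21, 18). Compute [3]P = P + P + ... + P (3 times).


k = 3 = 11_2 (binary, LSB first: 11)
Double-and-add from P = (21, 18):
  bit 0 = 1: acc = O + (21, 18) = (21, 18)
  bit 1 = 1: acc = (21, 18) + (10, 22) = (10, 1)

3P = (10, 1)


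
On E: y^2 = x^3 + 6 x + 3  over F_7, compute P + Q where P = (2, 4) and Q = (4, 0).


P != Q, so use the chord formula.
s = (y2 - y1) / (x2 - x1) = (3) / (2) mod 7 = 5
x3 = s^2 - x1 - x2 mod 7 = 5^2 - 2 - 4 = 5
y3 = s (x1 - x3) - y1 mod 7 = 5 * (2 - 5) - 4 = 2

P + Q = (5, 2)


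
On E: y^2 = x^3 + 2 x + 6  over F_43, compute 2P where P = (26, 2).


Doubling: s = (3 x1^2 + a) / (2 y1)
s = (3*26^2 + 2) / (2*2) mod 43 = 13
x3 = s^2 - 2 x1 mod 43 = 13^2 - 2*26 = 31
y3 = s (x1 - x3) - y1 mod 43 = 13 * (26 - 31) - 2 = 19

2P = (31, 19)


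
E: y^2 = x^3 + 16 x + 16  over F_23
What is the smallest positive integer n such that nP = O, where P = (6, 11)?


Compute successive multiples of P until we hit O:
  1P = (6, 11)
  2P = (0, 4)
  3P = (19, 16)
  4P = (4, 11)
  5P = (13, 12)
  6P = (12, 21)
  7P = (18, 15)
  8P = (17, 16)
  ... (continuing to 21P)
  21P = O

ord(P) = 21


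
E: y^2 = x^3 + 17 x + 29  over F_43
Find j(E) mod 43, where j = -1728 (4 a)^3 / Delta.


Delta = -16(4 a^3 + 27 b^2) mod 43 = 22
-1728 * (4 a)^3 = -1728 * (4*17)^3 mod 43 = 1
j = 1 * 22^(-1) mod 43 = 2

j = 2 (mod 43)


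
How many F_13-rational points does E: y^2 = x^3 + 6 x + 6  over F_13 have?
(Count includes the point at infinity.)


For each x in F_13, count y with y^2 = x^3 + 6 x + 6 mod 13:
  x = 1: RHS = 0, y in [0]  -> 1 point(s)
  x = 2: RHS = 0, y in [0]  -> 1 point(s)
  x = 3: RHS = 12, y in [5, 8]  -> 2 point(s)
  x = 4: RHS = 3, y in [4, 9]  -> 2 point(s)
  x = 7: RHS = 1, y in [1, 12]  -> 2 point(s)
  x = 9: RHS = 9, y in [3, 10]  -> 2 point(s)
  x = 10: RHS = 0, y in [0]  -> 1 point(s)
  x = 11: RHS = 12, y in [5, 8]  -> 2 point(s)
  x = 12: RHS = 12, y in [5, 8]  -> 2 point(s)
Affine points: 15. Add the point at infinity: total = 16.

#E(F_13) = 16


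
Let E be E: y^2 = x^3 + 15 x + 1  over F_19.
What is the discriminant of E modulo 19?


4 a^3 + 27 b^2 = 4*15^3 + 27*1^2 = 13500 + 27 = 13527
Delta = -16 * (13527) = -216432
Delta mod 19 = 16

Delta = 16 (mod 19)


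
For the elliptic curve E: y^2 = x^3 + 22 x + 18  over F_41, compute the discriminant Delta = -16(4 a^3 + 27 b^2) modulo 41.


4 a^3 + 27 b^2 = 4*22^3 + 27*18^2 = 42592 + 8748 = 51340
Delta = -16 * (51340) = -821440
Delta mod 41 = 36

Delta = 36 (mod 41)


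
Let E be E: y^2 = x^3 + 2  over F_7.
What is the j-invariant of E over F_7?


Delta = -16(4 a^3 + 27 b^2) mod 7 = 1
-1728 * (4 a)^3 = -1728 * (4*0)^3 mod 7 = 0
j = 0 * 1^(-1) mod 7 = 0

j = 0 (mod 7)


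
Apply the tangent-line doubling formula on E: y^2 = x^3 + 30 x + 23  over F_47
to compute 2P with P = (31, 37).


Doubling: s = (3 x1^2 + a) / (2 y1)
s = (3*31^2 + 30) / (2*37) mod 47 = 40
x3 = s^2 - 2 x1 mod 47 = 40^2 - 2*31 = 34
y3 = s (x1 - x3) - y1 mod 47 = 40 * (31 - 34) - 37 = 31

2P = (34, 31)


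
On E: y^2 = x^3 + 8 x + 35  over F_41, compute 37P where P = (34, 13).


k = 37 = 100101_2 (binary, LSB first: 101001)
Double-and-add from P = (34, 13):
  bit 0 = 1: acc = O + (34, 13) = (34, 13)
  bit 1 = 0: acc unchanged = (34, 13)
  bit 2 = 1: acc = (34, 13) + (27, 7) = (5, 6)
  bit 3 = 0: acc unchanged = (5, 6)
  bit 4 = 0: acc unchanged = (5, 6)
  bit 5 = 1: acc = (5, 6) + (26, 5) = (14, 12)

37P = (14, 12)


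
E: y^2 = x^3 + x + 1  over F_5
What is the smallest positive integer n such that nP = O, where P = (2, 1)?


Compute successive multiples of P until we hit O:
  1P = (2, 1)
  2P = (2, 4)
  3P = O

ord(P) = 3


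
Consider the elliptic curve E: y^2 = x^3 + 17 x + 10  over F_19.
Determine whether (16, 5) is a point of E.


Check whether y^2 = x^3 + 17 x + 10 (mod 19) for (x, y) = (16, 5).
LHS: y^2 = 5^2 mod 19 = 6
RHS: x^3 + 17 x + 10 = 16^3 + 17*16 + 10 mod 19 = 8
LHS != RHS

No, not on the curve


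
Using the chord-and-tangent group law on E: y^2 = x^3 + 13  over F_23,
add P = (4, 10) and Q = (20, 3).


P != Q, so use the chord formula.
s = (y2 - y1) / (x2 - x1) = (16) / (16) mod 23 = 1
x3 = s^2 - x1 - x2 mod 23 = 1^2 - 4 - 20 = 0
y3 = s (x1 - x3) - y1 mod 23 = 1 * (4 - 0) - 10 = 17

P + Q = (0, 17)


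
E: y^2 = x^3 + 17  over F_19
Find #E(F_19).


For each x in F_19, count y with y^2 = x^3 + 0 x + 17 mod 19:
  x = 0: RHS = 17, y in [6, 13]  -> 2 point(s)
  x = 2: RHS = 6, y in [5, 14]  -> 2 point(s)
  x = 3: RHS = 6, y in [5, 14]  -> 2 point(s)
  x = 4: RHS = 5, y in [9, 10]  -> 2 point(s)
  x = 5: RHS = 9, y in [3, 16]  -> 2 point(s)
  x = 6: RHS = 5, y in [9, 10]  -> 2 point(s)
  x = 8: RHS = 16, y in [4, 15]  -> 2 point(s)
  x = 9: RHS = 5, y in [9, 10]  -> 2 point(s)
  x = 12: RHS = 16, y in [4, 15]  -> 2 point(s)
  x = 14: RHS = 6, y in [5, 14]  -> 2 point(s)
  x = 16: RHS = 9, y in [3, 16]  -> 2 point(s)
  x = 17: RHS = 9, y in [3, 16]  -> 2 point(s)
  x = 18: RHS = 16, y in [4, 15]  -> 2 point(s)
Affine points: 26. Add the point at infinity: total = 27.

#E(F_19) = 27


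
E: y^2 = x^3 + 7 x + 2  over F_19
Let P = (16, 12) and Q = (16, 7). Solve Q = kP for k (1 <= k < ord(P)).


Enumerate multiples of P until we hit Q = (16, 7):
  1P = (16, 12)
  2P = (15, 10)
  3P = (11, 17)
  4P = (12, 3)
  5P = (2, 10)
  6P = (8, 0)
  7P = (2, 9)
  8P = (12, 16)
  9P = (11, 2)
  10P = (15, 9)
  11P = (16, 7)
Match found at i = 11.

k = 11


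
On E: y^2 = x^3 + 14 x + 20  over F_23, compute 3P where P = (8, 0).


k = 3 = 11_2 (binary, LSB first: 11)
Double-and-add from P = (8, 0):
  bit 0 = 1: acc = O + (8, 0) = (8, 0)
  bit 1 = 1: acc = (8, 0) + O = (8, 0)

3P = (8, 0)


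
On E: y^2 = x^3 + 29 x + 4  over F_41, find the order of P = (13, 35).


Compute successive multiples of P until we hit O:
  1P = (13, 35)
  2P = (33, 11)
  3P = (3, 35)
  4P = (25, 6)
  5P = (4, 15)
  6P = (34, 14)
  7P = (36, 29)
  8P = (24, 16)
  ... (continuing to 37P)
  37P = O

ord(P) = 37


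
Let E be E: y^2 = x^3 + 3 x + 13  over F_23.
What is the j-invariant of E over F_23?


Delta = -16(4 a^3 + 27 b^2) mod 23 = 14
-1728 * (4 a)^3 = -1728 * (4*3)^3 mod 23 = 14
j = 14 * 14^(-1) mod 23 = 1

j = 1 (mod 23)


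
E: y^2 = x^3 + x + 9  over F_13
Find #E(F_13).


For each x in F_13, count y with y^2 = x^3 + 1 x + 9 mod 13:
  x = 0: RHS = 9, y in [3, 10]  -> 2 point(s)
  x = 3: RHS = 0, y in [0]  -> 1 point(s)
  x = 4: RHS = 12, y in [5, 8]  -> 2 point(s)
  x = 5: RHS = 9, y in [3, 10]  -> 2 point(s)
  x = 6: RHS = 10, y in [6, 7]  -> 2 point(s)
  x = 8: RHS = 9, y in [3, 10]  -> 2 point(s)
  x = 11: RHS = 12, y in [5, 8]  -> 2 point(s)
Affine points: 13. Add the point at infinity: total = 14.

#E(F_13) = 14


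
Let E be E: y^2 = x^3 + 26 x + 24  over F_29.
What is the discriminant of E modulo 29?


4 a^3 + 27 b^2 = 4*26^3 + 27*24^2 = 70304 + 15552 = 85856
Delta = -16 * (85856) = -1373696
Delta mod 29 = 5

Delta = 5 (mod 29)


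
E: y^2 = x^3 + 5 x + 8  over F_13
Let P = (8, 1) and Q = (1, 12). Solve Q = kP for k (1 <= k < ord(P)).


Enumerate multiples of P until we hit Q = (1, 12):
  1P = (8, 1)
  2P = (11, 9)
  3P = (4, 1)
  4P = (1, 12)
Match found at i = 4.

k = 4


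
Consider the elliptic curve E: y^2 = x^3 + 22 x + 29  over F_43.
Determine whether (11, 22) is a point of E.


Check whether y^2 = x^3 + 22 x + 29 (mod 43) for (x, y) = (11, 22).
LHS: y^2 = 22^2 mod 43 = 11
RHS: x^3 + 22 x + 29 = 11^3 + 22*11 + 29 mod 43 = 11
LHS = RHS

Yes, on the curve


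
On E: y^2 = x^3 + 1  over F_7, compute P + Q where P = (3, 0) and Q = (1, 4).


P != Q, so use the chord formula.
s = (y2 - y1) / (x2 - x1) = (4) / (5) mod 7 = 5
x3 = s^2 - x1 - x2 mod 7 = 5^2 - 3 - 1 = 0
y3 = s (x1 - x3) - y1 mod 7 = 5 * (3 - 0) - 0 = 1

P + Q = (0, 1)


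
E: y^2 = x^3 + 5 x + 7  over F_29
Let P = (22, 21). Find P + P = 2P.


Doubling: s = (3 x1^2 + a) / (2 y1)
s = (3*22^2 + 5) / (2*21) mod 29 = 5
x3 = s^2 - 2 x1 mod 29 = 5^2 - 2*22 = 10
y3 = s (x1 - x3) - y1 mod 29 = 5 * (22 - 10) - 21 = 10

2P = (10, 10)


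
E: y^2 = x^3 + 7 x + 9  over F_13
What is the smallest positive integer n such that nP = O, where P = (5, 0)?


Compute successive multiples of P until we hit O:
  1P = (5, 0)
  2P = O

ord(P) = 2


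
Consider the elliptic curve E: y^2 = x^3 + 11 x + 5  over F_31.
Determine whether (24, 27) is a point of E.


Check whether y^2 = x^3 + 11 x + 5 (mod 31) for (x, y) = (24, 27).
LHS: y^2 = 27^2 mod 31 = 16
RHS: x^3 + 11 x + 5 = 24^3 + 11*24 + 5 mod 31 = 19
LHS != RHS

No, not on the curve


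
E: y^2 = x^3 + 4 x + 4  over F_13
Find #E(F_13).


For each x in F_13, count y with y^2 = x^3 + 4 x + 4 mod 13:
  x = 0: RHS = 4, y in [2, 11]  -> 2 point(s)
  x = 1: RHS = 9, y in [3, 10]  -> 2 point(s)
  x = 3: RHS = 4, y in [2, 11]  -> 2 point(s)
  x = 6: RHS = 10, y in [6, 7]  -> 2 point(s)
  x = 10: RHS = 4, y in [2, 11]  -> 2 point(s)
  x = 11: RHS = 1, y in [1, 12]  -> 2 point(s)
  x = 12: RHS = 12, y in [5, 8]  -> 2 point(s)
Affine points: 14. Add the point at infinity: total = 15.

#E(F_13) = 15


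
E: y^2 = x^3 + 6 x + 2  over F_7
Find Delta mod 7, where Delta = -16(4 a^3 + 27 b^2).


4 a^3 + 27 b^2 = 4*6^3 + 27*2^2 = 864 + 108 = 972
Delta = -16 * (972) = -15552
Delta mod 7 = 2

Delta = 2 (mod 7)


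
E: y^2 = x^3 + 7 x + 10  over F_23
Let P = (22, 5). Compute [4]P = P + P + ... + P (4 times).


k = 4 = 100_2 (binary, LSB first: 001)
Double-and-add from P = (22, 5):
  bit 0 = 0: acc unchanged = O
  bit 1 = 0: acc unchanged = O
  bit 2 = 1: acc = O + (20, 13) = (20, 13)

4P = (20, 13)


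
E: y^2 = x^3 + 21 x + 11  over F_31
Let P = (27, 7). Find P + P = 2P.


Doubling: s = (3 x1^2 + a) / (2 y1)
s = (3*27^2 + 21) / (2*7) mod 31 = 16
x3 = s^2 - 2 x1 mod 31 = 16^2 - 2*27 = 16
y3 = s (x1 - x3) - y1 mod 31 = 16 * (27 - 16) - 7 = 14

2P = (16, 14)


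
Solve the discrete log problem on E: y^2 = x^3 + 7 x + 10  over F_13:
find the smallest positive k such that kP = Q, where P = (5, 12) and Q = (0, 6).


Enumerate multiples of P until we hit Q = (0, 6):
  1P = (5, 12)
  2P = (7, 5)
  3P = (10, 12)
  4P = (11, 1)
  5P = (0, 7)
  6P = (9, 10)
  7P = (9, 3)
  8P = (0, 6)
Match found at i = 8.

k = 8


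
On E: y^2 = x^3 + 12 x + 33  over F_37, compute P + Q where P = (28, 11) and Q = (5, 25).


P != Q, so use the chord formula.
s = (y2 - y1) / (x2 - x1) = (14) / (14) mod 37 = 1
x3 = s^2 - x1 - x2 mod 37 = 1^2 - 28 - 5 = 5
y3 = s (x1 - x3) - y1 mod 37 = 1 * (28 - 5) - 11 = 12

P + Q = (5, 12)


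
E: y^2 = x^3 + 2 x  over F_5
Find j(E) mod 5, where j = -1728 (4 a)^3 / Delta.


Delta = -16(4 a^3 + 27 b^2) mod 5 = 3
-1728 * (4 a)^3 = -1728 * (4*2)^3 mod 5 = 4
j = 4 * 3^(-1) mod 5 = 3

j = 3 (mod 5)


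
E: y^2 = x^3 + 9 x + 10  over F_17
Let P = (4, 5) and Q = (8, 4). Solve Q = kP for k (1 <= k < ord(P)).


Enumerate multiples of P until we hit Q = (8, 4):
  1P = (4, 5)
  2P = (8, 13)
  3P = (9, 2)
  4P = (3, 8)
  5P = (2, 6)
  6P = (7, 5)
  7P = (6, 12)
  8P = (15, 16)
  9P = (16, 0)
  10P = (15, 1)
  11P = (6, 5)
  12P = (7, 12)
  13P = (2, 11)
  14P = (3, 9)
  15P = (9, 15)
  16P = (8, 4)
Match found at i = 16.

k = 16


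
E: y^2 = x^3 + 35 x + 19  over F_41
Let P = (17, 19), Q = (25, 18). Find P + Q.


P != Q, so use the chord formula.
s = (y2 - y1) / (x2 - x1) = (40) / (8) mod 41 = 5
x3 = s^2 - x1 - x2 mod 41 = 5^2 - 17 - 25 = 24
y3 = s (x1 - x3) - y1 mod 41 = 5 * (17 - 24) - 19 = 28

P + Q = (24, 28)


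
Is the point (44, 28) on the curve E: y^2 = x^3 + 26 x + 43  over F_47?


Check whether y^2 = x^3 + 26 x + 43 (mod 47) for (x, y) = (44, 28).
LHS: y^2 = 28^2 mod 47 = 32
RHS: x^3 + 26 x + 43 = 44^3 + 26*44 + 43 mod 47 = 32
LHS = RHS

Yes, on the curve


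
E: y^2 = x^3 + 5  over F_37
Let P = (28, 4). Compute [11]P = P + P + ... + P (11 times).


k = 11 = 1011_2 (binary, LSB first: 1101)
Double-and-add from P = (28, 4):
  bit 0 = 1: acc = O + (28, 4) = (28, 4)
  bit 1 = 1: acc = (28, 4) + (22, 21) = (31, 23)
  bit 2 = 0: acc unchanged = (31, 23)
  bit 3 = 1: acc = (31, 23) + (6, 31) = (21, 33)

11P = (21, 33)


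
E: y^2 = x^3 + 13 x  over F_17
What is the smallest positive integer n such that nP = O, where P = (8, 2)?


Compute successive multiples of P until we hit O:
  1P = (8, 2)
  2P = (0, 0)
  3P = (8, 15)
  4P = O

ord(P) = 4


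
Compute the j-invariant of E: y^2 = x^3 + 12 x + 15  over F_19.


Delta = -16(4 a^3 + 27 b^2) mod 19 = 11
-1728 * (4 a)^3 = -1728 * (4*12)^3 mod 19 = 12
j = 12 * 11^(-1) mod 19 = 8

j = 8 (mod 19)


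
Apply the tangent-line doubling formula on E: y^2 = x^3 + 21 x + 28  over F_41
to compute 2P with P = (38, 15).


Doubling: s = (3 x1^2 + a) / (2 y1)
s = (3*38^2 + 21) / (2*15) mod 41 = 18
x3 = s^2 - 2 x1 mod 41 = 18^2 - 2*38 = 2
y3 = s (x1 - x3) - y1 mod 41 = 18 * (38 - 2) - 15 = 18

2P = (2, 18)


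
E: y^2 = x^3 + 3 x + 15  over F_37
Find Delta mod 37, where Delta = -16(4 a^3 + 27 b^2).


4 a^3 + 27 b^2 = 4*3^3 + 27*15^2 = 108 + 6075 = 6183
Delta = -16 * (6183) = -98928
Delta mod 37 = 10

Delta = 10 (mod 37)


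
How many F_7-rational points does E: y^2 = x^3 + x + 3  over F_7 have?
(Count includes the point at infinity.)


For each x in F_7, count y with y^2 = x^3 + 1 x + 3 mod 7:
  x = 4: RHS = 1, y in [1, 6]  -> 2 point(s)
  x = 5: RHS = 0, y in [0]  -> 1 point(s)
  x = 6: RHS = 1, y in [1, 6]  -> 2 point(s)
Affine points: 5. Add the point at infinity: total = 6.

#E(F_7) = 6


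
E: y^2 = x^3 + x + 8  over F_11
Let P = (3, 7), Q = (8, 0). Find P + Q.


P != Q, so use the chord formula.
s = (y2 - y1) / (x2 - x1) = (4) / (5) mod 11 = 3
x3 = s^2 - x1 - x2 mod 11 = 3^2 - 3 - 8 = 9
y3 = s (x1 - x3) - y1 mod 11 = 3 * (3 - 9) - 7 = 8

P + Q = (9, 8)


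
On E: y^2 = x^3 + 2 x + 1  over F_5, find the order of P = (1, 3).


Compute successive multiples of P until we hit O:
  1P = (1, 3)
  2P = (3, 2)
  3P = (0, 4)
  4P = (0, 1)
  5P = (3, 3)
  6P = (1, 2)
  7P = O

ord(P) = 7


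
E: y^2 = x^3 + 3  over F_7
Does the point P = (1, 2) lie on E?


Check whether y^2 = x^3 + 0 x + 3 (mod 7) for (x, y) = (1, 2).
LHS: y^2 = 2^2 mod 7 = 4
RHS: x^3 + 0 x + 3 = 1^3 + 0*1 + 3 mod 7 = 4
LHS = RHS

Yes, on the curve


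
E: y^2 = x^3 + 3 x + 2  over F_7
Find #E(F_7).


For each x in F_7, count y with y^2 = x^3 + 3 x + 2 mod 7:
  x = 0: RHS = 2, y in [3, 4]  -> 2 point(s)
  x = 2: RHS = 2, y in [3, 4]  -> 2 point(s)
  x = 4: RHS = 1, y in [1, 6]  -> 2 point(s)
  x = 5: RHS = 2, y in [3, 4]  -> 2 point(s)
Affine points: 8. Add the point at infinity: total = 9.

#E(F_7) = 9


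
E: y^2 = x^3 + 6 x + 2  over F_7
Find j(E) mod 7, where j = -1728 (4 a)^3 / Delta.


Delta = -16(4 a^3 + 27 b^2) mod 7 = 2
-1728 * (4 a)^3 = -1728 * (4*6)^3 mod 7 = 6
j = 6 * 2^(-1) mod 7 = 3

j = 3 (mod 7)


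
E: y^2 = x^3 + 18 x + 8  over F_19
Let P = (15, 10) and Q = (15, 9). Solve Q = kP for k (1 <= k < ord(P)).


Enumerate multiples of P until we hit Q = (15, 9):
  1P = (15, 10)
  2P = (13, 8)
  3P = (11, 13)
  4P = (9, 14)
  5P = (6, 3)
  6P = (4, 7)
  7P = (4, 12)
  8P = (6, 16)
  9P = (9, 5)
  10P = (11, 6)
  11P = (13, 11)
  12P = (15, 9)
Match found at i = 12.

k = 12


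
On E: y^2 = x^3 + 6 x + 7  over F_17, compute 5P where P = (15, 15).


k = 5 = 101_2 (binary, LSB first: 101)
Double-and-add from P = (15, 15):
  bit 0 = 1: acc = O + (15, 15) = (15, 15)
  bit 1 = 0: acc unchanged = (15, 15)
  bit 2 = 1: acc = (15, 15) + (7, 16) = (16, 0)

5P = (16, 0)


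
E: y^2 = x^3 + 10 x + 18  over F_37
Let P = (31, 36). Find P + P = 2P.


Doubling: s = (3 x1^2 + a) / (2 y1)
s = (3*31^2 + 10) / (2*36) mod 37 = 15
x3 = s^2 - 2 x1 mod 37 = 15^2 - 2*31 = 15
y3 = s (x1 - x3) - y1 mod 37 = 15 * (31 - 15) - 36 = 19

2P = (15, 19)


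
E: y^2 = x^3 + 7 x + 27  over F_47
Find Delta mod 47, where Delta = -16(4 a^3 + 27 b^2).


4 a^3 + 27 b^2 = 4*7^3 + 27*27^2 = 1372 + 19683 = 21055
Delta = -16 * (21055) = -336880
Delta mod 47 = 16

Delta = 16 (mod 47)


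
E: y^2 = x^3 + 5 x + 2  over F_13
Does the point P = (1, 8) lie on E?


Check whether y^2 = x^3 + 5 x + 2 (mod 13) for (x, y) = (1, 8).
LHS: y^2 = 8^2 mod 13 = 12
RHS: x^3 + 5 x + 2 = 1^3 + 5*1 + 2 mod 13 = 8
LHS != RHS

No, not on the curve


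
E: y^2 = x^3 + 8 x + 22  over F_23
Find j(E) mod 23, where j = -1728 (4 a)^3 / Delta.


Delta = -16(4 a^3 + 27 b^2) mod 23 = 12
-1728 * (4 a)^3 = -1728 * (4*8)^3 mod 23 = 21
j = 21 * 12^(-1) mod 23 = 19

j = 19 (mod 23)


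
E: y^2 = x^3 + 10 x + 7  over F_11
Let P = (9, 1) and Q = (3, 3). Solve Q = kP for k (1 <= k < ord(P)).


Enumerate multiples of P until we hit Q = (3, 3):
  1P = (9, 1)
  2P = (4, 10)
  3P = (3, 8)
  4P = (8, 7)
  5P = (8, 4)
  6P = (3, 3)
Match found at i = 6.

k = 6


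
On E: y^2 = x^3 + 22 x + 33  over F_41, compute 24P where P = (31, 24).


k = 24 = 11000_2 (binary, LSB first: 00011)
Double-and-add from P = (31, 24):
  bit 0 = 0: acc unchanged = O
  bit 1 = 0: acc unchanged = O
  bit 2 = 0: acc unchanged = O
  bit 3 = 1: acc = O + (40, 25) = (40, 25)
  bit 4 = 1: acc = (40, 25) + (33, 40) = (32, 34)

24P = (32, 34)


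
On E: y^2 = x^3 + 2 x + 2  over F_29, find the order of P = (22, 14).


Compute successive multiples of P until we hit O:
  1P = (22, 14)
  2P = (1, 18)
  3P = (28, 12)
  4P = (21, 5)
  5P = (9, 16)
  6P = (3, 21)
  7P = (10, 6)
  8P = (20, 26)
  ... (continuing to 21P)
  21P = O

ord(P) = 21


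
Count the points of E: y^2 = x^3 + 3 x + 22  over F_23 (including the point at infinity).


For each x in F_23, count y with y^2 = x^3 + 3 x + 22 mod 23:
  x = 1: RHS = 3, y in [7, 16]  -> 2 point(s)
  x = 2: RHS = 13, y in [6, 17]  -> 2 point(s)
  x = 3: RHS = 12, y in [9, 14]  -> 2 point(s)
  x = 4: RHS = 6, y in [11, 12]  -> 2 point(s)
  x = 5: RHS = 1, y in [1, 22]  -> 2 point(s)
  x = 6: RHS = 3, y in [7, 16]  -> 2 point(s)
  x = 7: RHS = 18, y in [8, 15]  -> 2 point(s)
  x = 8: RHS = 6, y in [11, 12]  -> 2 point(s)
  x = 11: RHS = 6, y in [11, 12]  -> 2 point(s)
  x = 13: RHS = 4, y in [2, 21]  -> 2 point(s)
  x = 14: RHS = 2, y in [5, 18]  -> 2 point(s)
  x = 16: RHS = 3, y in [7, 16]  -> 2 point(s)
  x = 17: RHS = 18, y in [8, 15]  -> 2 point(s)
  x = 20: RHS = 9, y in [3, 20]  -> 2 point(s)
  x = 21: RHS = 8, y in [10, 13]  -> 2 point(s)
  x = 22: RHS = 18, y in [8, 15]  -> 2 point(s)
Affine points: 32. Add the point at infinity: total = 33.

#E(F_23) = 33


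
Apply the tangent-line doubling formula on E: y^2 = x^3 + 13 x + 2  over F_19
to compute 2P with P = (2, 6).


Doubling: s = (3 x1^2 + a) / (2 y1)
s = (3*2^2 + 13) / (2*6) mod 19 = 10
x3 = s^2 - 2 x1 mod 19 = 10^2 - 2*2 = 1
y3 = s (x1 - x3) - y1 mod 19 = 10 * (2 - 1) - 6 = 4

2P = (1, 4)


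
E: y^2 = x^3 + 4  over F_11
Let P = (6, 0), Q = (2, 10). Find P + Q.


P != Q, so use the chord formula.
s = (y2 - y1) / (x2 - x1) = (10) / (7) mod 11 = 3
x3 = s^2 - x1 - x2 mod 11 = 3^2 - 6 - 2 = 1
y3 = s (x1 - x3) - y1 mod 11 = 3 * (6 - 1) - 0 = 4

P + Q = (1, 4)


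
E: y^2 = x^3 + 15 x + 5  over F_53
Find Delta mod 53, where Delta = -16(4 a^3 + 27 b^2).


4 a^3 + 27 b^2 = 4*15^3 + 27*5^2 = 13500 + 675 = 14175
Delta = -16 * (14175) = -226800
Delta mod 53 = 40

Delta = 40 (mod 53)


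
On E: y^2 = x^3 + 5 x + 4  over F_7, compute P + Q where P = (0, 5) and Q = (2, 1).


P != Q, so use the chord formula.
s = (y2 - y1) / (x2 - x1) = (3) / (2) mod 7 = 5
x3 = s^2 - x1 - x2 mod 7 = 5^2 - 0 - 2 = 2
y3 = s (x1 - x3) - y1 mod 7 = 5 * (0 - 2) - 5 = 6

P + Q = (2, 6)


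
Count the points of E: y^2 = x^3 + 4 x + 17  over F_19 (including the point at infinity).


For each x in F_19, count y with y^2 = x^3 + 4 x + 17 mod 19:
  x = 0: RHS = 17, y in [6, 13]  -> 2 point(s)
  x = 11: RHS = 5, y in [9, 10]  -> 2 point(s)
  x = 12: RHS = 7, y in [8, 11]  -> 2 point(s)
  x = 13: RHS = 5, y in [9, 10]  -> 2 point(s)
  x = 14: RHS = 5, y in [9, 10]  -> 2 point(s)
  x = 16: RHS = 16, y in [4, 15]  -> 2 point(s)
  x = 17: RHS = 1, y in [1, 18]  -> 2 point(s)
Affine points: 14. Add the point at infinity: total = 15.

#E(F_19) = 15


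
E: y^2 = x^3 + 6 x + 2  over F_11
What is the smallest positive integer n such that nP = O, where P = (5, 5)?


Compute successive multiples of P until we hit O:
  1P = (5, 5)
  2P = (6, 10)
  3P = (3, 5)
  4P = (3, 6)
  5P = (6, 1)
  6P = (5, 6)
  7P = O

ord(P) = 7


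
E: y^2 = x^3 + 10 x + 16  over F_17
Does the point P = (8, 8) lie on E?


Check whether y^2 = x^3 + 10 x + 16 (mod 17) for (x, y) = (8, 8).
LHS: y^2 = 8^2 mod 17 = 13
RHS: x^3 + 10 x + 16 = 8^3 + 10*8 + 16 mod 17 = 13
LHS = RHS

Yes, on the curve


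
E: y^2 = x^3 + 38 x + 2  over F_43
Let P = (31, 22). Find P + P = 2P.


Doubling: s = (3 x1^2 + a) / (2 y1)
s = (3*31^2 + 38) / (2*22) mod 43 = 40
x3 = s^2 - 2 x1 mod 43 = 40^2 - 2*31 = 33
y3 = s (x1 - x3) - y1 mod 43 = 40 * (31 - 33) - 22 = 27

2P = (33, 27)


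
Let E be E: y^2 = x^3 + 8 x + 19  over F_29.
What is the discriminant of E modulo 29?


4 a^3 + 27 b^2 = 4*8^3 + 27*19^2 = 2048 + 9747 = 11795
Delta = -16 * (11795) = -188720
Delta mod 29 = 12

Delta = 12 (mod 29)


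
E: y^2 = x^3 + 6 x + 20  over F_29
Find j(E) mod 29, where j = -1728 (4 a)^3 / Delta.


Delta = -16(4 a^3 + 27 b^2) mod 29 = 20
-1728 * (4 a)^3 = -1728 * (4*6)^3 mod 29 = 8
j = 8 * 20^(-1) mod 29 = 12

j = 12 (mod 29)


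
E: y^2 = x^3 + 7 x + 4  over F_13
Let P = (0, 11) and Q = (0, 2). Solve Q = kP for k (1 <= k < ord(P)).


Enumerate multiples of P until we hit Q = (0, 2):
  1P = (0, 11)
  2P = (12, 10)
  3P = (2, 0)
  4P = (12, 3)
  5P = (0, 2)
Match found at i = 5.

k = 5


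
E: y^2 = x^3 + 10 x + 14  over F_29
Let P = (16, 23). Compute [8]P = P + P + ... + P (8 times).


k = 8 = 1000_2 (binary, LSB first: 0001)
Double-and-add from P = (16, 23):
  bit 0 = 0: acc unchanged = O
  bit 1 = 0: acc unchanged = O
  bit 2 = 0: acc unchanged = O
  bit 3 = 1: acc = O + (2, 19) = (2, 19)

8P = (2, 19)


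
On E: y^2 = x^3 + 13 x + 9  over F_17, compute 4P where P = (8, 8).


k = 4 = 100_2 (binary, LSB first: 001)
Double-and-add from P = (8, 8):
  bit 0 = 0: acc unchanged = O
  bit 1 = 0: acc unchanged = O
  bit 2 = 1: acc = O + (11, 2) = (11, 2)

4P = (11, 2)


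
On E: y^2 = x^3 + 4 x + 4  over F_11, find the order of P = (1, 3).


Compute successive multiples of P until we hit O:
  1P = (1, 3)
  2P = (7, 1)
  3P = (8, 3)
  4P = (2, 8)
  5P = (0, 2)
  6P = (0, 9)
  7P = (2, 3)
  8P = (8, 8)
  ... (continuing to 11P)
  11P = O

ord(P) = 11


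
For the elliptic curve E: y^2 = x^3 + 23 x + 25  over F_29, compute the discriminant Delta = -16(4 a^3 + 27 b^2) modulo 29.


4 a^3 + 27 b^2 = 4*23^3 + 27*25^2 = 48668 + 16875 = 65543
Delta = -16 * (65543) = -1048688
Delta mod 29 = 10

Delta = 10 (mod 29)


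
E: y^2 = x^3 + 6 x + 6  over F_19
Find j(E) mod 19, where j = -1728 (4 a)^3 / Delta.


Delta = -16(4 a^3 + 27 b^2) mod 19 = 17
-1728 * (4 a)^3 = -1728 * (4*6)^3 mod 19 = 11
j = 11 * 17^(-1) mod 19 = 4

j = 4 (mod 19)


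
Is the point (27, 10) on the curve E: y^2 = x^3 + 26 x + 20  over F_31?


Check whether y^2 = x^3 + 26 x + 20 (mod 31) for (x, y) = (27, 10).
LHS: y^2 = 10^2 mod 31 = 7
RHS: x^3 + 26 x + 20 = 27^3 + 26*27 + 20 mod 31 = 7
LHS = RHS

Yes, on the curve


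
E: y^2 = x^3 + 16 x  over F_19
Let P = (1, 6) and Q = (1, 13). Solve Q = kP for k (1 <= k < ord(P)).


Enumerate multiples of P until we hit Q = (1, 13):
  1P = (1, 6)
  2P = (17, 13)
  3P = (17, 6)
  4P = (1, 13)
Match found at i = 4.

k = 4


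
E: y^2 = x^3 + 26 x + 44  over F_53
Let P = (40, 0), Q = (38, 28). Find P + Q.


P != Q, so use the chord formula.
s = (y2 - y1) / (x2 - x1) = (28) / (51) mod 53 = 39
x3 = s^2 - x1 - x2 mod 53 = 39^2 - 40 - 38 = 12
y3 = s (x1 - x3) - y1 mod 53 = 39 * (40 - 12) - 0 = 32

P + Q = (12, 32)


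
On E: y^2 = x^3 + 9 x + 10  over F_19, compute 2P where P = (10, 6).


Doubling: s = (3 x1^2 + a) / (2 y1)
s = (3*10^2 + 9) / (2*6) mod 19 = 2
x3 = s^2 - 2 x1 mod 19 = 2^2 - 2*10 = 3
y3 = s (x1 - x3) - y1 mod 19 = 2 * (10 - 3) - 6 = 8

2P = (3, 8)


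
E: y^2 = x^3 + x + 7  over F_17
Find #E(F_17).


For each x in F_17, count y with y^2 = x^3 + 1 x + 7 mod 17:
  x = 1: RHS = 9, y in [3, 14]  -> 2 point(s)
  x = 2: RHS = 0, y in [0]  -> 1 point(s)
  x = 5: RHS = 1, y in [1, 16]  -> 2 point(s)
  x = 6: RHS = 8, y in [5, 12]  -> 2 point(s)
  x = 7: RHS = 0, y in [0]  -> 1 point(s)
  x = 8: RHS = 0, y in [0]  -> 1 point(s)
  x = 12: RHS = 13, y in [8, 9]  -> 2 point(s)
Affine points: 11. Add the point at infinity: total = 12.

#E(F_17) = 12
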